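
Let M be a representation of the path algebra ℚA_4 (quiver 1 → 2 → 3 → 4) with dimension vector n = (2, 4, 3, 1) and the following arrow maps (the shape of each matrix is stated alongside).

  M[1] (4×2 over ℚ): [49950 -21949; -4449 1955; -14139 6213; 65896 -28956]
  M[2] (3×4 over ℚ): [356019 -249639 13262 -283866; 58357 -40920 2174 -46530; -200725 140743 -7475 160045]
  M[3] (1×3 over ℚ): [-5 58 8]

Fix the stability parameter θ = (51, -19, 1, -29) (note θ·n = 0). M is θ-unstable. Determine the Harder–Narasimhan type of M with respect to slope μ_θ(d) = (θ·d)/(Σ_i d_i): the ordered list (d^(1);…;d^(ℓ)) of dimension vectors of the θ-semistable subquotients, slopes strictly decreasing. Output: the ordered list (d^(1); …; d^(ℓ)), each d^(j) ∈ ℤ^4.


Barcode: M ≅ I[1,3], I[1,4], I[2,2], I[2,3]. HN layers by μ_θ (3 steps, strictly decreasing):
  μ^(1)=11; μ^(2)=1; μ^(3)=-19

((1, 1, 1, 0); (1, 1, 2, 1); (0, 2, 0, 0))


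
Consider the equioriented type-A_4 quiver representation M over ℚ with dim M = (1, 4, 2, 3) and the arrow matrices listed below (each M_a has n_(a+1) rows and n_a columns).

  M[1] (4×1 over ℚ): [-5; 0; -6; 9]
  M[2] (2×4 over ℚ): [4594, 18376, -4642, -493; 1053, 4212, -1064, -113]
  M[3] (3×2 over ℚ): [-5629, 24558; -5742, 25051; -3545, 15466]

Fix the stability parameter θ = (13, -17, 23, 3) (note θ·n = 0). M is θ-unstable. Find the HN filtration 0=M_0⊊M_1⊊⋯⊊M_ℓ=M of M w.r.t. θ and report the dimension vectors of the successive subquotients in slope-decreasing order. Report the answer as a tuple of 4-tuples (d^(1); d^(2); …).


Via rank(M_{q-1}∘⋯∘M_p): M ≅ I[1,4], I[2,2]^2, I[2,4], I[4,4].
μ_θ-semistable layers: μ^(1)=13; μ^(2)=3; μ^(3)=-2; μ^(4)=-17

((0, 0, 2, 2); (0, 0, 0, 1); (1, 1, 0, 0); (0, 3, 0, 0))


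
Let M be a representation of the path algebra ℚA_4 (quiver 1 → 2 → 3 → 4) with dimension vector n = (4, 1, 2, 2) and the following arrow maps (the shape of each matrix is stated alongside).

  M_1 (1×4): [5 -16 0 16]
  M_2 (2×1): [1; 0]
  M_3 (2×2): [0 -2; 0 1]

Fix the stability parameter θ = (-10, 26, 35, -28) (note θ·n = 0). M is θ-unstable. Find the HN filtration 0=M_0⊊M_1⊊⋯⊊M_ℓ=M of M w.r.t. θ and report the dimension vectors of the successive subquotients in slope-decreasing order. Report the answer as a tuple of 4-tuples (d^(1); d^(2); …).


Barcode: M ≅ I[1,1]^3, I[1,3], I[3,4], I[4,4]. HN layers by μ_θ (5 steps, strictly decreasing):
  μ^(1)=35; μ^(2)=26; μ^(3)=7/2; μ^(4)=-10; μ^(5)=-28

((0, 0, 1, 0); (0, 1, 0, 0); (0, 0, 1, 1); (4, 0, 0, 0); (0, 0, 0, 1))


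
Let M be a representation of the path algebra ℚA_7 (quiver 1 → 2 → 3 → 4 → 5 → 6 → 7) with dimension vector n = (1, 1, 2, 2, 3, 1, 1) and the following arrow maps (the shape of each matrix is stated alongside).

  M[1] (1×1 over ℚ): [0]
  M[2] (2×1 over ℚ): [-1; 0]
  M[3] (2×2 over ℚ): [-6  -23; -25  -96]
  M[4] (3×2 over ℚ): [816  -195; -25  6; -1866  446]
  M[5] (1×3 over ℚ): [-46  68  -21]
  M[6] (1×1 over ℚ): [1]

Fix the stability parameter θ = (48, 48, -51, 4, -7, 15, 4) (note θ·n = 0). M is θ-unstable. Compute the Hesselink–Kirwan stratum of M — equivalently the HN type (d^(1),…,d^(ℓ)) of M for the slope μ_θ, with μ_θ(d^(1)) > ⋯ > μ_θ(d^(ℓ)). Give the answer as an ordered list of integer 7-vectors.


Barcode: M ≅ I[1,1], I[2,5], I[3,7], I[5,5]. HN layers by μ_θ (5 steps, strictly decreasing):
  μ^(1)=48; μ^(2)=19/2; μ^(3)=-3/2; μ^(4)=-7; μ^(5)=-51

((1, 0, 0, 0, 0, 0, 0); (0, 0, 0, 0, 0, 1, 1); (0, 1, 1, 2, 2, 0, 0); (0, 0, 0, 0, 1, 0, 0); (0, 0, 1, 0, 0, 0, 0))


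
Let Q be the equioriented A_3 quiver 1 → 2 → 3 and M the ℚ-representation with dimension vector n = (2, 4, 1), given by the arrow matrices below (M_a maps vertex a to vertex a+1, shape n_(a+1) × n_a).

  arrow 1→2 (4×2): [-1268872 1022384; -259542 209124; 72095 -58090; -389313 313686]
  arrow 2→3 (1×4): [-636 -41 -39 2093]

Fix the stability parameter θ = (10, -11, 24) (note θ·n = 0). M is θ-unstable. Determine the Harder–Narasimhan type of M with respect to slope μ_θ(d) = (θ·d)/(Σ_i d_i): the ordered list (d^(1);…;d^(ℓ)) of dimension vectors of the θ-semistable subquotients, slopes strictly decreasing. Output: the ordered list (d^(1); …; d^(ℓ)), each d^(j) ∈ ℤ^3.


Barcode: M ≅ I[1,1], I[1,2], I[2,2]^2, I[2,3]. HN layers by μ_θ (4 steps, strictly decreasing):
  μ^(1)=24; μ^(2)=10; μ^(3)=-1/2; μ^(4)=-11

((0, 0, 1); (1, 0, 0); (1, 1, 0); (0, 3, 0))


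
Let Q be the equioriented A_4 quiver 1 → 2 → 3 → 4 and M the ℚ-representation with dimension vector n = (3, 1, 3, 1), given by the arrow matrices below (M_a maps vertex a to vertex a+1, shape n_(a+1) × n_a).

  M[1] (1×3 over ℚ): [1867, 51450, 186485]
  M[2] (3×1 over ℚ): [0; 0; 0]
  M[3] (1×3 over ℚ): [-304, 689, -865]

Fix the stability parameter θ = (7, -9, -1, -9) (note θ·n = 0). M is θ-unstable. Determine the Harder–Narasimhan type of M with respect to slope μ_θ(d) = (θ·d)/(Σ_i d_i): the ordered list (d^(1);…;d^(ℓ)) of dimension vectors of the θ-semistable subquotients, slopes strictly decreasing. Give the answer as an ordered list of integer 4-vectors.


Via rank(M_{q-1}∘⋯∘M_p): M ≅ I[1,1]^2, I[1,2], I[3,3]^2, I[3,4].
μ_θ-semistable layers: μ^(1)=7; μ^(2)=-1; μ^(3)=-5

((2, 0, 0, 0); (1, 1, 2, 0); (0, 0, 1, 1))


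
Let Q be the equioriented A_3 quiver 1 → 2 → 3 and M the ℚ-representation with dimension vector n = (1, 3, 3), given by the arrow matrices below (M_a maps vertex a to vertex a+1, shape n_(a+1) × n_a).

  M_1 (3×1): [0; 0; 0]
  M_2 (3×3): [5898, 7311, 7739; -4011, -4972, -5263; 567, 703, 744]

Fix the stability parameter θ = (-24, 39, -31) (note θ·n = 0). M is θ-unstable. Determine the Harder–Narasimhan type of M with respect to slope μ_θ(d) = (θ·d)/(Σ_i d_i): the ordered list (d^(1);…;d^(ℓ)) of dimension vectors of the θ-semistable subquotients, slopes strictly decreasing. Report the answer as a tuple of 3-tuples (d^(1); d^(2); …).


Barcode: M ≅ I[1,1], I[2,2], I[2,3]^2, I[3,3]. HN layers by μ_θ (4 steps, strictly decreasing):
  μ^(1)=39; μ^(2)=4; μ^(3)=-24; μ^(4)=-31

((0, 1, 0); (0, 2, 2); (1, 0, 0); (0, 0, 1))


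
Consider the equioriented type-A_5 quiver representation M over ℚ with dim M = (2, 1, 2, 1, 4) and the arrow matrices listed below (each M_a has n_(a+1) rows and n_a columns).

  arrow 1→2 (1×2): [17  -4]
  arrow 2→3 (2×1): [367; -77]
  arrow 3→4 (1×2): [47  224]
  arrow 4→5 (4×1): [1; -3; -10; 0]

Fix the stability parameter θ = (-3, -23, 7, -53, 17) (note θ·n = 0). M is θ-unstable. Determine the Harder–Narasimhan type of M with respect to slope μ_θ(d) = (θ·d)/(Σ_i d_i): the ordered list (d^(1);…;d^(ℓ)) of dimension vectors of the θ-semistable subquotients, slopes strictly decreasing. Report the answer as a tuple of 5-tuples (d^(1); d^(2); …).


Via rank(M_{q-1}∘⋯∘M_p): M ≅ I[1,1], I[1,5], I[3,3], I[5,5]^3.
μ_θ-semistable layers: μ^(1)=17; μ^(2)=7; μ^(3)=-3; μ^(4)=-18

((0, 0, 0, 0, 4); (0, 0, 1, 0, 0); (1, 0, 0, 0, 0); (1, 1, 1, 1, 0))


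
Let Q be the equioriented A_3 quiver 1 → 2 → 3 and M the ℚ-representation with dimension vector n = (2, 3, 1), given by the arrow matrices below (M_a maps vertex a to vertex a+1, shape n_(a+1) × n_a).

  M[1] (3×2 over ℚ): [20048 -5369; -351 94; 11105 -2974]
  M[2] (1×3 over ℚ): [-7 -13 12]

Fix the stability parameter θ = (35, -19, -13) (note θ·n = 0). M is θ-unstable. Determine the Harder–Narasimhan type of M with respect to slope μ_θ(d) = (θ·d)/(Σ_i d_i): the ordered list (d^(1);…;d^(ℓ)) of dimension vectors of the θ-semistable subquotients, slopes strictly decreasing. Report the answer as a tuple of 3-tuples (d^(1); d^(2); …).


Barcode: M ≅ I[1,2], I[1,3], I[2,2]. HN layers by μ_θ (3 steps, strictly decreasing):
  μ^(1)=8; μ^(2)=1; μ^(3)=-19

((1, 1, 0); (1, 1, 1); (0, 1, 0))


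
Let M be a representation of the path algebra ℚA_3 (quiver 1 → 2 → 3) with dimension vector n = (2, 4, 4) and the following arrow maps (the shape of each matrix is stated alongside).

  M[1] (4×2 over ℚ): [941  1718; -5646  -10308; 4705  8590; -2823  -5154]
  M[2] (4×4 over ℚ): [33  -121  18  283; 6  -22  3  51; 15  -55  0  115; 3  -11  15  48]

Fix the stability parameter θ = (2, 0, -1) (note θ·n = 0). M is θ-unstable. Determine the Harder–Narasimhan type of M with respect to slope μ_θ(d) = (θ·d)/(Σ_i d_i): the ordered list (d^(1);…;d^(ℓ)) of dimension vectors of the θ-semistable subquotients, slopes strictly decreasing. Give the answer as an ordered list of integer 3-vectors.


Barcode: M ≅ I[1,1], I[1,2], I[2,2], I[2,3]^2, I[3,3]^2. HN layers by μ_θ (5 steps, strictly decreasing):
  μ^(1)=2; μ^(2)=1; μ^(3)=0; μ^(4)=-1/2; μ^(5)=-1

((1, 0, 0); (1, 1, 0); (0, 1, 0); (0, 2, 2); (0, 0, 2))


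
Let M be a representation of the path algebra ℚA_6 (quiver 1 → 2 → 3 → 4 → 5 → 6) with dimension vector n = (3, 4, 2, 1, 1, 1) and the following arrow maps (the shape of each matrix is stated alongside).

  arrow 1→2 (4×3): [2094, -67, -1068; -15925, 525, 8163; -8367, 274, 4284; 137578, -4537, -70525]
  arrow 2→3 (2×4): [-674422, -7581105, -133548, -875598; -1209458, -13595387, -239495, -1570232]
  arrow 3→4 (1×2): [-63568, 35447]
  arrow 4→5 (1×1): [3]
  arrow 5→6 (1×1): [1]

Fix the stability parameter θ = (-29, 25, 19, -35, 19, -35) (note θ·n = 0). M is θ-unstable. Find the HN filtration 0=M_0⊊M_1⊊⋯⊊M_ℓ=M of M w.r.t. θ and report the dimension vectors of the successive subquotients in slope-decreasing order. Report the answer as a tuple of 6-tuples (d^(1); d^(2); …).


Barcode: M ≅ I[1,2], I[1,3], I[1,6], I[2,2]. HN layers by μ_θ (4 steps, strictly decreasing):
  μ^(1)=25; μ^(2)=22; μ^(3)=-7/5; μ^(4)=-29

((0, 2, 0, 0, 0, 0); (0, 1, 1, 0, 0, 0); (0, 1, 1, 1, 1, 1); (3, 0, 0, 0, 0, 0))


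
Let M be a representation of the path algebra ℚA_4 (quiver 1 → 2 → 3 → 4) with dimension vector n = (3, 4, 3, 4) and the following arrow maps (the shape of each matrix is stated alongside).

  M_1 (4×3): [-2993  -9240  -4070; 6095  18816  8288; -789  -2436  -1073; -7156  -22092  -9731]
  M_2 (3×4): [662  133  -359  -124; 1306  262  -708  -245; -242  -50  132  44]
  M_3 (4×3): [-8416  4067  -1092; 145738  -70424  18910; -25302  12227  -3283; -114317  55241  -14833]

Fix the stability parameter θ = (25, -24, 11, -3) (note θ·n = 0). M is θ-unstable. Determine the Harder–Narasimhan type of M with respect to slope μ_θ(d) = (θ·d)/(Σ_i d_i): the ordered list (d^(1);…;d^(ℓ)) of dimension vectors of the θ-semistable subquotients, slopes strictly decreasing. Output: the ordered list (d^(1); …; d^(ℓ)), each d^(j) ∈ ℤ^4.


Interval decomposition of M: I[1,1], I[1,2], I[1,4], I[2,4]^2, I[4,4].
HN type (ℓ=5): μ^(1)=25; μ^(2)=4; μ^(3)=1/2; μ^(4)=-3; μ^(5)=-24

((1, 0, 0, 0); (0, 0, 3, 3); (2, 2, 0, 0); (0, 0, 0, 1); (0, 2, 0, 0))


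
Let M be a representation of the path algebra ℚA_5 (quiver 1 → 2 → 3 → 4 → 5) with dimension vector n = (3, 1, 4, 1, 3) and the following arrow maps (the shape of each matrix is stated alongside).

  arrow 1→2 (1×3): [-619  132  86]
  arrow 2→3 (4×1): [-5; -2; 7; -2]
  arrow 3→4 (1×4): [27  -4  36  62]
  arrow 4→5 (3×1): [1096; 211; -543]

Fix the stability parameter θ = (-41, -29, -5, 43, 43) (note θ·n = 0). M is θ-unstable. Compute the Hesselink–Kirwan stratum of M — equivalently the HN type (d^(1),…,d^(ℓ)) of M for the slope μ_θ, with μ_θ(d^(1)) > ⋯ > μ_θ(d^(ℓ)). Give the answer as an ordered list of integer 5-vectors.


Barcode: M ≅ I[1,1]^2, I[1,5], I[3,3]^3, I[5,5]^2. HN layers by μ_θ (4 steps, strictly decreasing):
  μ^(1)=43; μ^(2)=-5; μ^(3)=-29; μ^(4)=-41

((0, 0, 0, 1, 3); (0, 0, 4, 0, 0); (0, 1, 0, 0, 0); (3, 0, 0, 0, 0))


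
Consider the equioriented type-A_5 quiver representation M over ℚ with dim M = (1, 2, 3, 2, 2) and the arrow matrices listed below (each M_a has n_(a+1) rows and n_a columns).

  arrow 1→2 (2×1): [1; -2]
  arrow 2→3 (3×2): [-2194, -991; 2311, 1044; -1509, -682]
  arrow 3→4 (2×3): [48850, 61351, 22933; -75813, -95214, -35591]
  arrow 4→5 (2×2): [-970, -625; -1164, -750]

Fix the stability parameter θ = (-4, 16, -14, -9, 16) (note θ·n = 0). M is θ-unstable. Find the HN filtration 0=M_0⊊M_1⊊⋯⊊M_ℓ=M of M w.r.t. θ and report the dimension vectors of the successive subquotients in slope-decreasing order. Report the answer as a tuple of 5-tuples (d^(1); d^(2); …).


Via rank(M_{q-1}∘⋯∘M_p): M ≅ I[1,5], I[2,3], I[3,4], I[5,5].
μ_θ-semistable layers: μ^(1)=16; μ^(2)=1; μ^(3)=-7/3; μ^(4)=-4; μ^(5)=-9; μ^(6)=-14

((0, 0, 0, 0, 2); (0, 1, 1, 0, 0); (0, 1, 1, 1, 0); (1, 0, 0, 0, 0); (0, 0, 0, 1, 0); (0, 0, 1, 0, 0))


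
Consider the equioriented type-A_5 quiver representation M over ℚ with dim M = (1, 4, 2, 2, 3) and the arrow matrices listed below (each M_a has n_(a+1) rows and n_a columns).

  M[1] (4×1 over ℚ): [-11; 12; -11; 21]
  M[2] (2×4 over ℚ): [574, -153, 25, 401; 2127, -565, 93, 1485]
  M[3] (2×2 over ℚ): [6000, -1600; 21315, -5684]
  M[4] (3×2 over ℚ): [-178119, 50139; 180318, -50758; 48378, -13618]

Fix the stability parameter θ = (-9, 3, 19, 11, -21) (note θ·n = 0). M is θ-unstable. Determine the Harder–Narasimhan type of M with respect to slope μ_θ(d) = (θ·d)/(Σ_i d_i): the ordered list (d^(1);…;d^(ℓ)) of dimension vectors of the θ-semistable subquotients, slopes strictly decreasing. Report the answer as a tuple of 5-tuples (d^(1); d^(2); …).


Interval decomposition of M: I[1,3], I[2,2]^2, I[2,5], I[4,4], I[5,5]^2.
HN type (ℓ=5): μ^(1)=19; μ^(2)=11; μ^(3)=3; μ^(4)=-9; μ^(5)=-21

((0, 0, 1, 0, 0); (0, 0, 0, 1, 0); (0, 4, 1, 1, 1); (1, 0, 0, 0, 0); (0, 0, 0, 0, 2))


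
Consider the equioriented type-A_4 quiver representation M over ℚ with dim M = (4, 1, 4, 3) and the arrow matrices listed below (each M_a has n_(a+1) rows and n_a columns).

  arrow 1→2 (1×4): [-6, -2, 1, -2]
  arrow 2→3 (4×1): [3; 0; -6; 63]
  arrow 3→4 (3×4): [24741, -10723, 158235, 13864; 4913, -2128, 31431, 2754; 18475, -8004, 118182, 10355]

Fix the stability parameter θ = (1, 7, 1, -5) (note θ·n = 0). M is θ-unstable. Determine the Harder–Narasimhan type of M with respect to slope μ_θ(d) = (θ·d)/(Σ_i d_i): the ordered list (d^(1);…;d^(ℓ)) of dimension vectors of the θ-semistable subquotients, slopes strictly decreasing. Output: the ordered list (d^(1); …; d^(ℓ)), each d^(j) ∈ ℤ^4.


Via rank(M_{q-1}∘⋯∘M_p): M ≅ I[1,1]^3, I[1,4], I[3,3], I[3,4]^2.
μ_θ-semistable layers: μ^(1)=1; μ^(2)=-2

((4, 1, 2, 1); (0, 0, 2, 2))


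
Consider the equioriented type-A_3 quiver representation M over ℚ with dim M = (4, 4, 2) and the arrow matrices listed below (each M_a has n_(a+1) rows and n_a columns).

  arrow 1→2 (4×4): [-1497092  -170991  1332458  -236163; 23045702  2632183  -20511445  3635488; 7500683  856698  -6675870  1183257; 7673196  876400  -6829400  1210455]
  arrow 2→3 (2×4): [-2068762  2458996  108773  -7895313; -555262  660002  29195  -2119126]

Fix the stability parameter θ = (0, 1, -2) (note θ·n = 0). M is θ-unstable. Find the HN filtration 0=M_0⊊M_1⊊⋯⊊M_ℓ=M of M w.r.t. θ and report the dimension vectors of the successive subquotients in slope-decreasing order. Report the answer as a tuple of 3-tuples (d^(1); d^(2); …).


Interval decomposition of M: I[1,2]^2, I[1,3]^2.
HN type (ℓ=3): μ^(1)=1; μ^(2)=0; μ^(3)=-1/3

((0, 2, 0); (2, 0, 0); (2, 2, 2))


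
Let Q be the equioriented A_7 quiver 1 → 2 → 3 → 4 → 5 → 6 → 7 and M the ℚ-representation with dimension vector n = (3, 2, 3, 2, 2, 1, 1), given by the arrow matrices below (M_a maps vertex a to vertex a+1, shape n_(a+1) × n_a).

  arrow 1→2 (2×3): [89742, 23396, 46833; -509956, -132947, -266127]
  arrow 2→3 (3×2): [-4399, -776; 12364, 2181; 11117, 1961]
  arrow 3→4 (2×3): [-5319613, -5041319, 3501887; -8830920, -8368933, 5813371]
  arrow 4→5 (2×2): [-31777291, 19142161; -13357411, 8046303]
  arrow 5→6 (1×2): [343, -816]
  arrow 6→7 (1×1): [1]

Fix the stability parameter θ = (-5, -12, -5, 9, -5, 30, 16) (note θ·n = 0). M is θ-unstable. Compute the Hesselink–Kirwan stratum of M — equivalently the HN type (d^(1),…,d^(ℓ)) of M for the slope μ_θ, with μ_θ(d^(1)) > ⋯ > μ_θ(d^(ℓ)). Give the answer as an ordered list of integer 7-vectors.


Via rank(M_{q-1}∘⋯∘M_p): M ≅ I[1,1], I[1,3], I[1,7], I[3,5].
μ_θ-semistable layers: μ^(1)=23; μ^(2)=2; μ^(3)=-5; μ^(4)=-17/2

((0, 0, 0, 0, 0, 1, 1); (0, 0, 0, 2, 2, 0, 0); (1, 0, 3, 0, 0, 0, 0); (2, 2, 0, 0, 0, 0, 0))


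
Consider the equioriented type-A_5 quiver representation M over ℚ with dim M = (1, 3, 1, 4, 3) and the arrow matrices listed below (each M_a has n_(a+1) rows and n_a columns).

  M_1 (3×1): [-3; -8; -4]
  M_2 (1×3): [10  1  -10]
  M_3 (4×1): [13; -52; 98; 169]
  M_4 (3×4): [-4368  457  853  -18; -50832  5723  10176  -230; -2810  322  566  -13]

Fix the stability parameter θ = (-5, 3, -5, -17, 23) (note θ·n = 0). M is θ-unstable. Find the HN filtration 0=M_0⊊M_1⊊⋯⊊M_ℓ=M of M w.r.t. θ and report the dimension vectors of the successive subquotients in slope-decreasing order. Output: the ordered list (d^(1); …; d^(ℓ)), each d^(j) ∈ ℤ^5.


Via rank(M_{q-1}∘⋯∘M_p): M ≅ I[1,5], I[2,2]^2, I[4,4], I[4,5]^2.
μ_θ-semistable layers: μ^(1)=23; μ^(2)=3; μ^(3)=-6; μ^(4)=-17

((0, 0, 0, 0, 3); (0, 2, 0, 0, 0); (1, 1, 1, 1, 0); (0, 0, 0, 3, 0))


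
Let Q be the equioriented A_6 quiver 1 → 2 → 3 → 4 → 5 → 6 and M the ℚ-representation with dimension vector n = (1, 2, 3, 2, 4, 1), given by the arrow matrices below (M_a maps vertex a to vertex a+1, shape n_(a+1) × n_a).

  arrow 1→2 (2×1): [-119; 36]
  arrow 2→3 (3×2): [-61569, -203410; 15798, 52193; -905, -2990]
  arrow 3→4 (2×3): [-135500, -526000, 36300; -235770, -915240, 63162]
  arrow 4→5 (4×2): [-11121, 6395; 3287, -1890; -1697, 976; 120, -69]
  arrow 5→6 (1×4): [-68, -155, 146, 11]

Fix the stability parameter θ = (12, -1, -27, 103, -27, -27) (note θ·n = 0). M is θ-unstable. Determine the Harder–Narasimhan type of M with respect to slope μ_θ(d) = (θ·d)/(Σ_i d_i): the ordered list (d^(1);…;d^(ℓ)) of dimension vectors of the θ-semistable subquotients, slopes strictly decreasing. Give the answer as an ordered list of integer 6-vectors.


Via rank(M_{q-1}∘⋯∘M_p): M ≅ I[1,3], I[2,3], I[3,6], I[4,5], I[5,5]^2.
μ_θ-semistable layers: μ^(1)=38; μ^(2)=49/3; μ^(3)=-16/3; μ^(4)=-14; μ^(5)=-27

((0, 0, 0, 1, 1, 0); (0, 0, 0, 1, 1, 1); (1, 1, 1, 0, 0, 0); (0, 1, 1, 0, 0, 0); (0, 0, 1, 0, 2, 0))


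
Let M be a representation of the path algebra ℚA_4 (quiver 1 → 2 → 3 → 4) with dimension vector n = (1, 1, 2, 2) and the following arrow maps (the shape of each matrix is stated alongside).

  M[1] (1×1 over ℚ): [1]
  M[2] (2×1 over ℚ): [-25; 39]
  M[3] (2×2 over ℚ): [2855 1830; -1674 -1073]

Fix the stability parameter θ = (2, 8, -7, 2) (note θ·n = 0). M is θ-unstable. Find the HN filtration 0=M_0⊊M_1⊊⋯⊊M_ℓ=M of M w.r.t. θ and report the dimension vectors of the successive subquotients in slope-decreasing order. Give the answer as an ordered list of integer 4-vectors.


Interval decomposition of M: I[1,4], I[3,4].
HN type (ℓ=3): μ^(1)=2; μ^(2)=1; μ^(3)=-7

((0, 0, 0, 2); (1, 1, 1, 0); (0, 0, 1, 0))


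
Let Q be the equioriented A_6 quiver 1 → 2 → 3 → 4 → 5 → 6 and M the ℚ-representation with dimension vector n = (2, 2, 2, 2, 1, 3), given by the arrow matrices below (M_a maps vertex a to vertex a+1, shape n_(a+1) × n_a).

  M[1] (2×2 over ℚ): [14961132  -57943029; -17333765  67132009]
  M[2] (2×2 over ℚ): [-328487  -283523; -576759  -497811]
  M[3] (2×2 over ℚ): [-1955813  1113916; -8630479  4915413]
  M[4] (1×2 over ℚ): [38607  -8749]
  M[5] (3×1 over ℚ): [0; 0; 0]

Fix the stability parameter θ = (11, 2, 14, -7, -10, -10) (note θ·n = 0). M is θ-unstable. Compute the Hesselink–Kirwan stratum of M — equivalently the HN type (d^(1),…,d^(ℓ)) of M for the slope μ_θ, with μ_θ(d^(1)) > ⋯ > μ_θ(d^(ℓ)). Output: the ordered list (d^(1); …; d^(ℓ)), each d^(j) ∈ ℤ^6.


Via rank(M_{q-1}∘⋯∘M_p): M ≅ I[1,2], I[1,5], I[3,4], I[6,6]^3.
μ_θ-semistable layers: μ^(1)=13/2; μ^(2)=7/2; μ^(3)=2; μ^(4)=-10

((1, 1, 0, 0, 0, 0); (0, 0, 1, 1, 0, 0); (1, 1, 1, 1, 1, 0); (0, 0, 0, 0, 0, 3))


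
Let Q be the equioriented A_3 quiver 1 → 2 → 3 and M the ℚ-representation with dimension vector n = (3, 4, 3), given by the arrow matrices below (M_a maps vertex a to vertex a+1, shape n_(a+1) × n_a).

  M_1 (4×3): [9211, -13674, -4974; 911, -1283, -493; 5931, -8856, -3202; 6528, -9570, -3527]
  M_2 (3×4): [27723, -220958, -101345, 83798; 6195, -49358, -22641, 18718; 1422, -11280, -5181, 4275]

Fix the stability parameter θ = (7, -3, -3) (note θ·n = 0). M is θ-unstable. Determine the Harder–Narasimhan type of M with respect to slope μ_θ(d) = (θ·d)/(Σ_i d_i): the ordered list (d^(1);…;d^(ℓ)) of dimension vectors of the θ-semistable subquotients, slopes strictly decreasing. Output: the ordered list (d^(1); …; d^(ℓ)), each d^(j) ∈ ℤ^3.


Via rank(M_{q-1}∘⋯∘M_p): M ≅ I[1,2]^2, I[1,3], I[2,3], I[3,3].
μ_θ-semistable layers: μ^(1)=2; μ^(2)=1/3; μ^(3)=-3

((2, 2, 0); (1, 1, 1); (0, 1, 2))


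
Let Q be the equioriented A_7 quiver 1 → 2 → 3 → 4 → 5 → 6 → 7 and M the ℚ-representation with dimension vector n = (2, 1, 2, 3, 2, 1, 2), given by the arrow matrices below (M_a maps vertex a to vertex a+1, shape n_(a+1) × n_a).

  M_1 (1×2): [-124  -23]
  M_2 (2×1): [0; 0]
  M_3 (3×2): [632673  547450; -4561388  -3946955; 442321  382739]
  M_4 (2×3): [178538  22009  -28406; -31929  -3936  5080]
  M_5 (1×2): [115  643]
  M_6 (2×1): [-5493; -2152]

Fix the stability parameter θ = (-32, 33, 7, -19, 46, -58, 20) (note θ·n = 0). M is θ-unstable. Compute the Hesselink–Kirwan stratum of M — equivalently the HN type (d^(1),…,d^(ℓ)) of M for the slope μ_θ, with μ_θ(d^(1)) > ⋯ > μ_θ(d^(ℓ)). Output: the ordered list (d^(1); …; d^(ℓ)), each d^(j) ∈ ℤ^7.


Barcode: M ≅ I[1,1], I[1,2], I[3,5], I[3,7], I[4,4], I[7,7]. HN layers by μ_θ (6 steps, strictly decreasing):
  μ^(1)=46; μ^(2)=33; μ^(3)=20; μ^(4)=-6; μ^(5)=-19; μ^(6)=-32

((0, 0, 0, 0, 1, 0, 0); (0, 1, 0, 0, 0, 0, 0); (0, 0, 0, 0, 0, 0, 2); (0, 0, 2, 2, 1, 1, 0); (0, 0, 0, 1, 0, 0, 0); (2, 0, 0, 0, 0, 0, 0))


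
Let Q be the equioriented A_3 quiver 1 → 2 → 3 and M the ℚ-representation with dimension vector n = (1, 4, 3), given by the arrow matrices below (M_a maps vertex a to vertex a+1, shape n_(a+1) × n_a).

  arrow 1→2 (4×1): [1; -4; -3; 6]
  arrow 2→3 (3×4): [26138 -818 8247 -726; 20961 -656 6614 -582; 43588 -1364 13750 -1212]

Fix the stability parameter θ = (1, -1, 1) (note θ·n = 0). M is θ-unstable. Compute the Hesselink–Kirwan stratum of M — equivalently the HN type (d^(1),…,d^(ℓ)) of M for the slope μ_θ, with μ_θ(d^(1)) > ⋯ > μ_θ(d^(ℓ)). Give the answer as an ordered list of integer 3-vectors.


Barcode: M ≅ I[1,3], I[2,2]^2, I[2,3], I[3,3]. HN layers by μ_θ (3 steps, strictly decreasing):
  μ^(1)=1; μ^(2)=0; μ^(3)=-1

((0, 0, 3); (1, 1, 0); (0, 3, 0))


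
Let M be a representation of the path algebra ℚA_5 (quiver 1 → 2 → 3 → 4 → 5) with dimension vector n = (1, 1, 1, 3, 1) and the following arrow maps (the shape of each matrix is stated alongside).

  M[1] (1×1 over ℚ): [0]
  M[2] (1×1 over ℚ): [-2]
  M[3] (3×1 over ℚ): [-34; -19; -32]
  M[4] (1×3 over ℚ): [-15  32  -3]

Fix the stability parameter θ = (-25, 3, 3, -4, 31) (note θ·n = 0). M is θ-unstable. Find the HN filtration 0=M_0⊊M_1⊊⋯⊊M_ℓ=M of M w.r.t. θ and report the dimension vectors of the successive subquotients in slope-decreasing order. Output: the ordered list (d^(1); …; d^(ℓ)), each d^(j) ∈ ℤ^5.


Interval decomposition of M: I[1,1], I[2,5], I[4,4]^2.
HN type (ℓ=4): μ^(1)=31; μ^(2)=2/3; μ^(3)=-4; μ^(4)=-25

((0, 0, 0, 0, 1); (0, 1, 1, 1, 0); (0, 0, 0, 2, 0); (1, 0, 0, 0, 0))


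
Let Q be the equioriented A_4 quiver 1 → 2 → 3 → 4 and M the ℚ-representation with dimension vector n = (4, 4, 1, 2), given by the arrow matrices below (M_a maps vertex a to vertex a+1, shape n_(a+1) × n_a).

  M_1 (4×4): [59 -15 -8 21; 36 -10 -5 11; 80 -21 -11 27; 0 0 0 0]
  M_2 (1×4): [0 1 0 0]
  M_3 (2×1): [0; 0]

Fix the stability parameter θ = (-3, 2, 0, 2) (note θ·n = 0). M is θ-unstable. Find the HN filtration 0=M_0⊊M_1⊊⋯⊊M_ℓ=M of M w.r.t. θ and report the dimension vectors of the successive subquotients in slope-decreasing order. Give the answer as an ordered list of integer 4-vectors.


Interval decomposition of M: I[1,1], I[1,2]^2, I[1,3], I[2,2], I[4,4]^2.
HN type (ℓ=3): μ^(1)=2; μ^(2)=1; μ^(3)=-3

((0, 3, 0, 2); (0, 1, 1, 0); (4, 0, 0, 0))


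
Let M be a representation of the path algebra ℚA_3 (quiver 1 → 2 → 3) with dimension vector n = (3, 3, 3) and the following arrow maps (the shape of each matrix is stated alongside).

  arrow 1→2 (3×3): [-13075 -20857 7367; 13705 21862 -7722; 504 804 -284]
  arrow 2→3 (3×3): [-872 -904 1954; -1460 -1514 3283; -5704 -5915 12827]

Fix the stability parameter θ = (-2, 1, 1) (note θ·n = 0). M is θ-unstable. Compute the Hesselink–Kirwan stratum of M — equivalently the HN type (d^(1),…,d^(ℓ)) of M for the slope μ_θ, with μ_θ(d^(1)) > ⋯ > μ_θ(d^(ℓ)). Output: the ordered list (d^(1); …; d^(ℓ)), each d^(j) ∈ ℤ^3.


Interval decomposition of M: I[1,1], I[1,2], I[1,3], I[2,3], I[3,3].
HN type (ℓ=2): μ^(1)=1; μ^(2)=-2

((0, 3, 3); (3, 0, 0))


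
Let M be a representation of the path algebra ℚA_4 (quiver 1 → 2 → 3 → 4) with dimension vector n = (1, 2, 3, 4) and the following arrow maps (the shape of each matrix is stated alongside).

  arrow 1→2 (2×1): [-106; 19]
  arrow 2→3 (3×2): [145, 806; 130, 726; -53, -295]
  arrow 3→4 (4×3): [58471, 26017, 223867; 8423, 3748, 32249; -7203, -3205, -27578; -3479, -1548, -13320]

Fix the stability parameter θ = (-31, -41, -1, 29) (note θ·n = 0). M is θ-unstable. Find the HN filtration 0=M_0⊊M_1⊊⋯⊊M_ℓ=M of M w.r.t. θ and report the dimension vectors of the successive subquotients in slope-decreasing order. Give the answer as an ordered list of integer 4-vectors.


Interval decomposition of M: I[1,4], I[2,4], I[3,4], I[4,4].
HN type (ℓ=4): μ^(1)=29; μ^(2)=-1; μ^(3)=-36; μ^(4)=-41

((0, 0, 0, 4); (0, 0, 3, 0); (1, 1, 0, 0); (0, 1, 0, 0))


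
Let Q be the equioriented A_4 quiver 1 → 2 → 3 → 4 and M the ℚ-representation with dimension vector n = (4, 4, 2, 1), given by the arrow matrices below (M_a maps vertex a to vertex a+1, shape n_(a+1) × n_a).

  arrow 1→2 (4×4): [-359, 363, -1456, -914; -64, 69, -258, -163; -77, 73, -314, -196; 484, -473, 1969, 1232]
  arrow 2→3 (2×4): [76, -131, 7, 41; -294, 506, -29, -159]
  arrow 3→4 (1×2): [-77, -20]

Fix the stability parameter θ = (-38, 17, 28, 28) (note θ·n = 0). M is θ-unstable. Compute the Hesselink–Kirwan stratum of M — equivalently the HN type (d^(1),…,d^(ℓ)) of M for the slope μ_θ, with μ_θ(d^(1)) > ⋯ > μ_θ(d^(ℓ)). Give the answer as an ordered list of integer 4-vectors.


Interval decomposition of M: I[1,1], I[1,2], I[1,3], I[1,4], I[2,2].
HN type (ℓ=3): μ^(1)=28; μ^(2)=17; μ^(3)=-38

((0, 0, 2, 1); (0, 4, 0, 0); (4, 0, 0, 0))


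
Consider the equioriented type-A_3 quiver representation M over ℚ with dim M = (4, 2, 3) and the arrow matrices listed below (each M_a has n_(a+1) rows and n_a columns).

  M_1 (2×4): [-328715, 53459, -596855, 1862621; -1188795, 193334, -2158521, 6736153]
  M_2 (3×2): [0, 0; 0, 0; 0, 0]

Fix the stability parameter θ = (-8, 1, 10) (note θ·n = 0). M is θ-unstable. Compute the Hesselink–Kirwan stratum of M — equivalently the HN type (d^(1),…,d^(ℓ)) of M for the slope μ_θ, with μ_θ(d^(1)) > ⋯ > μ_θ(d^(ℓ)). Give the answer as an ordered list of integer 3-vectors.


Barcode: M ≅ I[1,1]^2, I[1,2]^2, I[3,3]^3. HN layers by μ_θ (3 steps, strictly decreasing):
  μ^(1)=10; μ^(2)=1; μ^(3)=-8

((0, 0, 3); (0, 2, 0); (4, 0, 0))


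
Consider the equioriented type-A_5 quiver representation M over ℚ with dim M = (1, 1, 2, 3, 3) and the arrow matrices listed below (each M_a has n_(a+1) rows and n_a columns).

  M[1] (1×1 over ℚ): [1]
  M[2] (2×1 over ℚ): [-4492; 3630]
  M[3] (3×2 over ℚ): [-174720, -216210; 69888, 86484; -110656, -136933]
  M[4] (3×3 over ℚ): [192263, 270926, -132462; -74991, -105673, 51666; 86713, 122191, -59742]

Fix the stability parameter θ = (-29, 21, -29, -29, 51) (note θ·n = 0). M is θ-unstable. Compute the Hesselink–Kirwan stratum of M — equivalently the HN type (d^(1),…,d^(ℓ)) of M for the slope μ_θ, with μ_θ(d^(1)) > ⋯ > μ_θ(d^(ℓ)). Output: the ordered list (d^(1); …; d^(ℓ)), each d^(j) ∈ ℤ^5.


Via rank(M_{q-1}∘⋯∘M_p): M ≅ I[1,4], I[3,3], I[4,5]^2, I[5,5].
μ_θ-semistable layers: μ^(1)=51; μ^(2)=-37/3; μ^(3)=-29

((0, 0, 0, 0, 3); (0, 1, 1, 1, 0); (1, 0, 1, 2, 0))


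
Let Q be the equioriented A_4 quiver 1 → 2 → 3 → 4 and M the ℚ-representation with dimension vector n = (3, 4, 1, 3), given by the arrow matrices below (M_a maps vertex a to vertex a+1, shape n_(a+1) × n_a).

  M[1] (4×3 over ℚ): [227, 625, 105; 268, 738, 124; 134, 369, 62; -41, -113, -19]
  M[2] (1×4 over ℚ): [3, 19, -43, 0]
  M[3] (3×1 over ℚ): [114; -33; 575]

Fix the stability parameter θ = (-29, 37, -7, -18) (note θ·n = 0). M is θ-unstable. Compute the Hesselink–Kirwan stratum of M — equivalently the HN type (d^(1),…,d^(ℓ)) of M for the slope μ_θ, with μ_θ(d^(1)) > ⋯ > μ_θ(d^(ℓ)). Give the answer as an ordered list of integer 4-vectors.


Barcode: M ≅ I[1,1], I[1,2], I[1,4], I[2,2]^2, I[4,4]^2. HN layers by μ_θ (4 steps, strictly decreasing):
  μ^(1)=37; μ^(2)=4; μ^(3)=-18; μ^(4)=-29

((0, 3, 0, 0); (0, 1, 1, 1); (0, 0, 0, 2); (3, 0, 0, 0))


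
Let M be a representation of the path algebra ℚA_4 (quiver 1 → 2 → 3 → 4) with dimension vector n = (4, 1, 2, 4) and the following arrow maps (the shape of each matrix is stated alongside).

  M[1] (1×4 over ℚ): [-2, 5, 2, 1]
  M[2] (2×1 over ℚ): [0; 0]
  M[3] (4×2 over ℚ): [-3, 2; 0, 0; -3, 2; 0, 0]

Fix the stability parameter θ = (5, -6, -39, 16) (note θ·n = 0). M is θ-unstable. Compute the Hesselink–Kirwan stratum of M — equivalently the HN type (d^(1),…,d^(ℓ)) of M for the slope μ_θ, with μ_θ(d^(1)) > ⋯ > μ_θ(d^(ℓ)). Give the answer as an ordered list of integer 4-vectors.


Barcode: M ≅ I[1,1]^3, I[1,2], I[3,3], I[3,4], I[4,4]^3. HN layers by μ_θ (4 steps, strictly decreasing):
  μ^(1)=16; μ^(2)=5; μ^(3)=-1/2; μ^(4)=-39

((0, 0, 0, 4); (3, 0, 0, 0); (1, 1, 0, 0); (0, 0, 2, 0))


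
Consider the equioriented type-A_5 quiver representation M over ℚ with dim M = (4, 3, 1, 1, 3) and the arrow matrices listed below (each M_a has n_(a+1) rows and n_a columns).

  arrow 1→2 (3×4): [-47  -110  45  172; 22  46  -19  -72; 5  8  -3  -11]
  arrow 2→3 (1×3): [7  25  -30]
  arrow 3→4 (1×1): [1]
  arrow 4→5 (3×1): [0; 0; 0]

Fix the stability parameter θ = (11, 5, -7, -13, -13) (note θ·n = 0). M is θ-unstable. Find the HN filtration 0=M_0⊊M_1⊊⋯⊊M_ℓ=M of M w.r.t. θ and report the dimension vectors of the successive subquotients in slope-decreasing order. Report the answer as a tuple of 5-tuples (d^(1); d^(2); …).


Interval decomposition of M: I[1,1], I[1,2]^2, I[1,4], I[5,5]^3.
HN type (ℓ=4): μ^(1)=11; μ^(2)=8; μ^(3)=-1; μ^(4)=-13

((1, 0, 0, 0, 0); (2, 2, 0, 0, 0); (1, 1, 1, 1, 0); (0, 0, 0, 0, 3))


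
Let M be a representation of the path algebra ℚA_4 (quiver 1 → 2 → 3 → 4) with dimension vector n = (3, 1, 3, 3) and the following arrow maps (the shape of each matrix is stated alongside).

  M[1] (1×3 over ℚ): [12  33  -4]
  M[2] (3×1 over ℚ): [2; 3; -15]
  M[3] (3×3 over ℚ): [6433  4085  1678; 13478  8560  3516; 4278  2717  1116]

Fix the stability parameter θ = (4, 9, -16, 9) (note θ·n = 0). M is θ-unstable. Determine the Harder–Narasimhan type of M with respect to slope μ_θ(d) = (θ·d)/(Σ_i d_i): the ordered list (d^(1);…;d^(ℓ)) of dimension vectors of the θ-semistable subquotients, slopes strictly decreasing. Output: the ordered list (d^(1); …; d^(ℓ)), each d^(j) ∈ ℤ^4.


Barcode: M ≅ I[1,1]^2, I[1,4], I[3,4]^2. HN layers by μ_θ (4 steps, strictly decreasing):
  μ^(1)=9; μ^(2)=4; μ^(3)=-1; μ^(4)=-16

((0, 0, 0, 3); (2, 0, 0, 0); (1, 1, 1, 0); (0, 0, 2, 0))


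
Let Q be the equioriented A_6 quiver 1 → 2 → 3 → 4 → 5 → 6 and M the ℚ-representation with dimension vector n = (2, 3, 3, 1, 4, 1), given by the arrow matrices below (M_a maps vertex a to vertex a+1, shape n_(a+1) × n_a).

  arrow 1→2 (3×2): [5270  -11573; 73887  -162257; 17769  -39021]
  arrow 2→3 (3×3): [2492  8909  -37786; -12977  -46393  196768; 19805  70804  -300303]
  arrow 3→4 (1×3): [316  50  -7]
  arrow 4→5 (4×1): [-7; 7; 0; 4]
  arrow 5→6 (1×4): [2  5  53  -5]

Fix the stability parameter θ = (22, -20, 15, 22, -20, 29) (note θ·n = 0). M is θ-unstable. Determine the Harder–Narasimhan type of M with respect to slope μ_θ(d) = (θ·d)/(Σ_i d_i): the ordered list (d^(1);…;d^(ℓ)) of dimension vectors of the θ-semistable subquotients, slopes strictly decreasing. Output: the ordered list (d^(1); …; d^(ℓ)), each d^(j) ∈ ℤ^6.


Barcode: M ≅ I[1,3], I[1,6], I[2,3], I[5,5]^3. HN layers by μ_θ (5 steps, strictly decreasing):
  μ^(1)=29; μ^(2)=15; μ^(3)=17/3; μ^(4)=1; μ^(5)=-20

((0, 0, 0, 0, 0, 1); (0, 0, 2, 0, 0, 0); (0, 0, 1, 1, 1, 0); (2, 2, 0, 0, 0, 0); (0, 1, 0, 0, 3, 0))


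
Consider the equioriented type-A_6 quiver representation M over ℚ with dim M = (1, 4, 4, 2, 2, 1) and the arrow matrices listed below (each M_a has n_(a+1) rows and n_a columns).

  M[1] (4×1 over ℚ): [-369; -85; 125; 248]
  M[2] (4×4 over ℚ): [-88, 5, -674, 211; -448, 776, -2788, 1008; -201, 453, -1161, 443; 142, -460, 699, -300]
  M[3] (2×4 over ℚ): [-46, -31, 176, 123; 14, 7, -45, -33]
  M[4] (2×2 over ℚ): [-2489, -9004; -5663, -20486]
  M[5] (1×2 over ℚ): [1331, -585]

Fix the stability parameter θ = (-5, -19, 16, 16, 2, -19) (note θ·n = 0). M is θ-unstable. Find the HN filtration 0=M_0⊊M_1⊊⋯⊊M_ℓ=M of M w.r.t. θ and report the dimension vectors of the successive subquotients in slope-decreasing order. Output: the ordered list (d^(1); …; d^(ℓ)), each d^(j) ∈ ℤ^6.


Via rank(M_{q-1}∘⋯∘M_p): M ≅ I[1,6], I[2,3]^2, I[2,5].
μ_θ-semistable layers: μ^(1)=16; μ^(2)=34/3; μ^(3)=15/4; μ^(4)=-12; μ^(5)=-19

((0, 0, 2, 0, 0, 0); (0, 0, 1, 1, 1, 0); (0, 0, 1, 1, 1, 1); (1, 1, 0, 0, 0, 0); (0, 3, 0, 0, 0, 0))


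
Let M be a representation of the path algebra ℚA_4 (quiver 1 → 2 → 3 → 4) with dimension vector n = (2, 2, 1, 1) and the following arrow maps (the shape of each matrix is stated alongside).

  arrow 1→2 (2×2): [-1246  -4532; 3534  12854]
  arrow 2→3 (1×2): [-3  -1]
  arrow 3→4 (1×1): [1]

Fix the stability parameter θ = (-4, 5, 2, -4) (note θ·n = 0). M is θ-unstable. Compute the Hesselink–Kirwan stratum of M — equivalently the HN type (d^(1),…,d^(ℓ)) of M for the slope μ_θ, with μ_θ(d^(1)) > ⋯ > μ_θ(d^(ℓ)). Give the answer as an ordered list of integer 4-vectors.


Via rank(M_{q-1}∘⋯∘M_p): M ≅ I[1,2], I[1,4].
μ_θ-semistable layers: μ^(1)=5; μ^(2)=1; μ^(3)=-4

((0, 1, 0, 0); (0, 1, 1, 1); (2, 0, 0, 0))


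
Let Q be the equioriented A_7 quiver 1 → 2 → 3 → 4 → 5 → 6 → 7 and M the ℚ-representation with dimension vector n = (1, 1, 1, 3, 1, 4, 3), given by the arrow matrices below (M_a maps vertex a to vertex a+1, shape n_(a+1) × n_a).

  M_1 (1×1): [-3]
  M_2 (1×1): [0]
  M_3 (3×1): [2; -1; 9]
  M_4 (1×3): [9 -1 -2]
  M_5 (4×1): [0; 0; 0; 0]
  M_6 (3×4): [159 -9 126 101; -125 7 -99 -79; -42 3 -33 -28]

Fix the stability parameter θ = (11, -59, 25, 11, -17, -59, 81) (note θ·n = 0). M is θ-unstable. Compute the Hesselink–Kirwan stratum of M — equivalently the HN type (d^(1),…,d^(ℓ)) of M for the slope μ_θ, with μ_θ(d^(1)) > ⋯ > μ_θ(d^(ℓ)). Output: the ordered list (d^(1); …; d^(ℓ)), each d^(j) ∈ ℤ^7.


Interval decomposition of M: I[1,2], I[3,5], I[4,4]^2, I[6,6], I[6,7]^3.
HN type (ℓ=5): μ^(1)=81; μ^(2)=11; μ^(3)=19/3; μ^(4)=-24; μ^(5)=-59

((0, 0, 0, 0, 0, 0, 3); (0, 0, 0, 2, 0, 0, 0); (0, 0, 1, 1, 1, 0, 0); (1, 1, 0, 0, 0, 0, 0); (0, 0, 0, 0, 0, 4, 0))


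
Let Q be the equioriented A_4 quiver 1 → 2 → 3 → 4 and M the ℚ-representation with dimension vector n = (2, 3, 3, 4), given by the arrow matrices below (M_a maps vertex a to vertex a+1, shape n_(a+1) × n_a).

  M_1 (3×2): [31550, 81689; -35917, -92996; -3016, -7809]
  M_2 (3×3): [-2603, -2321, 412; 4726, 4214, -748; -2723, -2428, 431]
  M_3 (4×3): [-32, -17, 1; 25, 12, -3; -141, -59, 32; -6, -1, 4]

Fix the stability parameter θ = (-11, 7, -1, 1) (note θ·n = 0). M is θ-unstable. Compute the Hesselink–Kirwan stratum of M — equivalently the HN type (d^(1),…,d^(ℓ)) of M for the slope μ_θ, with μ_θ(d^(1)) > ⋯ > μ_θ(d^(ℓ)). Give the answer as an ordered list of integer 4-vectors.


Interval decomposition of M: I[1,2], I[1,4], I[2,4], I[3,4], I[4,4].
HN type (ℓ=5): μ^(1)=7; μ^(2)=7/3; μ^(3)=1; μ^(4)=-1; μ^(5)=-11

((0, 1, 0, 0); (0, 2, 2, 2); (0, 0, 0, 2); (0, 0, 1, 0); (2, 0, 0, 0))


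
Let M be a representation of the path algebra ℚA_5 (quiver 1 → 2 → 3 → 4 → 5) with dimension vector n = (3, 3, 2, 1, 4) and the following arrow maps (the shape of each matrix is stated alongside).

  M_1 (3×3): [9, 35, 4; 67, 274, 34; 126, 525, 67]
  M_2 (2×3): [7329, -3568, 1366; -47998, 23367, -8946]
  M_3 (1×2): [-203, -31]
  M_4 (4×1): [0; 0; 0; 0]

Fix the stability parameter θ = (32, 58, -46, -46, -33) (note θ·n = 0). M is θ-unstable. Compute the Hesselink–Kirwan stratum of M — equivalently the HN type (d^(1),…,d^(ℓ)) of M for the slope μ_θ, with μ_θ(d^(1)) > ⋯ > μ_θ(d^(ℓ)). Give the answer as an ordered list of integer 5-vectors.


Via rank(M_{q-1}∘⋯∘M_p): M ≅ I[1,2], I[1,3], I[1,4], I[5,5]^4.
μ_θ-semistable layers: μ^(1)=58; μ^(2)=32; μ^(3)=44/3; μ^(4)=-1/2; μ^(5)=-33

((0, 1, 0, 0, 0); (1, 0, 0, 0, 0); (1, 1, 1, 0, 0); (1, 1, 1, 1, 0); (0, 0, 0, 0, 4))


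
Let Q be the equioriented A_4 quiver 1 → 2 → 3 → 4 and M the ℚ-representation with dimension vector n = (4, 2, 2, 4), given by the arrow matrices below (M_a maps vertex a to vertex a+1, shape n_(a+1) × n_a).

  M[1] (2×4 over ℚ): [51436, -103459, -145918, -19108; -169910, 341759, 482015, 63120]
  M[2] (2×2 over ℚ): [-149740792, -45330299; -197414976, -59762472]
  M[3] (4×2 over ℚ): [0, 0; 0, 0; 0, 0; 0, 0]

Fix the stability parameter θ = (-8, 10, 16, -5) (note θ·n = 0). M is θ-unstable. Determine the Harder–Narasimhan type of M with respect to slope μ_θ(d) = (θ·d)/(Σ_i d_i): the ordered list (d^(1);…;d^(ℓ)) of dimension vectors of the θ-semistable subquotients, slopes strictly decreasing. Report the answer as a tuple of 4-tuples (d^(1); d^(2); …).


Via rank(M_{q-1}∘⋯∘M_p): M ≅ I[1,1]^2, I[1,2], I[1,3], I[3,3], I[4,4]^4.
μ_θ-semistable layers: μ^(1)=16; μ^(2)=10; μ^(3)=-5; μ^(4)=-8

((0, 0, 2, 0); (0, 2, 0, 0); (0, 0, 0, 4); (4, 0, 0, 0))


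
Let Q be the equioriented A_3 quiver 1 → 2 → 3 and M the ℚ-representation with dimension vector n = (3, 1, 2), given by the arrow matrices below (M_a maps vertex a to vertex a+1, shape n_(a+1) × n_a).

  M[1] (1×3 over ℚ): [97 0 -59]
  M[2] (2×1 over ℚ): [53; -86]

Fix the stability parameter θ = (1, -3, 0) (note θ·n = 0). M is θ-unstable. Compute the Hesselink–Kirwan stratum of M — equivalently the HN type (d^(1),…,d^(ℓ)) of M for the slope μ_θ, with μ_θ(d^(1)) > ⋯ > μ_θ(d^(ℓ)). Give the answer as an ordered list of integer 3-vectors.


Interval decomposition of M: I[1,1]^2, I[1,3], I[3,3].
HN type (ℓ=3): μ^(1)=1; μ^(2)=0; μ^(3)=-1

((2, 0, 0); (0, 0, 2); (1, 1, 0))
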